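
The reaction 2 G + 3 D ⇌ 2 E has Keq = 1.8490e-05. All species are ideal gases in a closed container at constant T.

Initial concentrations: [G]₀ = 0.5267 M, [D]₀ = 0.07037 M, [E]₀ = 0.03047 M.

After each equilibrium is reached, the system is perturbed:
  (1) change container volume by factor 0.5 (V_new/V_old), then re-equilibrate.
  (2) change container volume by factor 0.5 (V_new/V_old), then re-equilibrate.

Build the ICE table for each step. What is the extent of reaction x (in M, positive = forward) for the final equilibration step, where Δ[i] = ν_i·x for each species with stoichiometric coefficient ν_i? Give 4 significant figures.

Q₀ = 9.604 vs Keq = 1.8490e-05 ⇒ Q>K, reverse
Step 1:
                    G           D           E
  Initial      0.5267     0.07037     0.03047
  Change      0.03038     0.04556    -0.03038
  Equil        0.5571      0.1159  9.4557e-05
  solve Keq expr → x = -0.01519; check Q = 1.8490e-05
Then change container volume by factor 0.5 (V_new/V_old).
Step 2:
                    G           D           E
  Initial       1.114      0.2319  1.8911e-04
  Change  -3.4383e-04 -5.1575e-04  3.4383e-04
  Equil         1.114      0.2314  5.3295e-04
  solve Keq expr → x = 1.7192e-04; check Q = 1.8490e-05
Then change container volume by factor 0.5 (V_new/V_old).
Step 3:
                    G           D           E
  Initial       2.228      0.4627    0.001066
  Change    -0.001918   -0.002877    0.001918
  Equil         2.226      0.4598    0.002984
  solve Keq expr → x = 9.5913e-04; check Q = 1.8490e-05

x = 9.5913e-04 M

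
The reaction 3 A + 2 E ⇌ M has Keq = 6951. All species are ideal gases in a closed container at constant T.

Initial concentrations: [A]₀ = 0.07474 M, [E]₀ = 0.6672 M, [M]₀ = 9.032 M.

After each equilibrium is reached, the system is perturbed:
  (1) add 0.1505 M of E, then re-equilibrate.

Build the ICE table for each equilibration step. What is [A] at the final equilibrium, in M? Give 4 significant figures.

Q₀ = 4.8597e+04 vs Keq = 6951 ⇒ Q>K, reverse
Step 1:
                    A           E           M
  Initial     0.07474      0.6672       9.032
  Change      0.06242     0.04161    -0.02081
  Equil        0.1372      0.7088       9.011
  solve Keq expr → x = -0.02081; check Q = 6951
Then add 0.1505 M of E.
Step 2:
                    A           E           M
  Initial      0.1372      0.8593       9.011
  Change     -0.01552    -0.01035    0.005174
  Equil        0.1216       0.849       9.016
  solve Keq expr → x = 0.005174; check Q = 6951

[A]_eq = 0.1216 M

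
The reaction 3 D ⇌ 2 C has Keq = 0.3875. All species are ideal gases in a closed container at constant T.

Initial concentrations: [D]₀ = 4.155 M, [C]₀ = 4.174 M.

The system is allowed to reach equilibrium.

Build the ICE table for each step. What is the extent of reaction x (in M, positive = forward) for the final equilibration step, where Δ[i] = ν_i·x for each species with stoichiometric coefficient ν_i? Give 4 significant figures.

x = 0.1453 M

Q₀ = 0.2429 vs Keq = 0.3875 ⇒ Q<K, forward
Step 1:
                    D           C
  I             4.155       4.174
  C           -0.4359      0.2906
  E             3.719       4.465
  solve Keq expr → x = 0.1453; check Q = 0.3875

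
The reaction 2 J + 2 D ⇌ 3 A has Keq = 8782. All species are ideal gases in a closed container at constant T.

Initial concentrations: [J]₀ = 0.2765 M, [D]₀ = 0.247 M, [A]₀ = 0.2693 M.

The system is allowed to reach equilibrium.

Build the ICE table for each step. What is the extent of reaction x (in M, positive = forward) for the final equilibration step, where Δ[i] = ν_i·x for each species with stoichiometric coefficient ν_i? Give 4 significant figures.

Q₀ = 4.187 vs Keq = 8782 ⇒ Q<K, forward
Step 1:
                  J         D         A
  I          0.2765     0.247    0.2693
  C         -0.1933   -0.1933      0.29
  E         0.08317   0.05367    0.5593
  solve Keq expr → x = 0.09667; check Q = 8782

x = 0.09667 M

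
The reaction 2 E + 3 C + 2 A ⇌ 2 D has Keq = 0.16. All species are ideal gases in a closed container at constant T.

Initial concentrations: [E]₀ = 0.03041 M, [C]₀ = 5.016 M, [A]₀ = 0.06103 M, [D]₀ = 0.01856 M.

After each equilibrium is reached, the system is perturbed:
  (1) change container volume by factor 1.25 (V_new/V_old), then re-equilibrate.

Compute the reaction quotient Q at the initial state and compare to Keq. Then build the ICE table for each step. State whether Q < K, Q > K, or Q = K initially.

Q₀ = 0.7924 vs Keq = 0.16 ⇒ Q>K, reverse
Step 1:
                  E         C         A         D
  Initial   0.03041     5.016   0.06103   0.01856
  Change   0.007059   0.01059  0.007059 -0.007059
  Equil     0.03747     5.027   0.06809    0.0115
  solve Keq expr → x = -0.00353; check Q = 0.16
Then change container volume by factor 1.25 (V_new/V_old).
Step 2:
                  E         C         A         D
  Initial   0.02998     4.021   0.05447  0.009201
  Change    0.00306   0.00459   0.00306  -0.00306
  Equil     0.03304     4.026   0.05753  0.006141
  solve Keq expr → x = -0.00153; check Q = 0.16

Q₀ = 0.7924; Q > K (proceeds reverse)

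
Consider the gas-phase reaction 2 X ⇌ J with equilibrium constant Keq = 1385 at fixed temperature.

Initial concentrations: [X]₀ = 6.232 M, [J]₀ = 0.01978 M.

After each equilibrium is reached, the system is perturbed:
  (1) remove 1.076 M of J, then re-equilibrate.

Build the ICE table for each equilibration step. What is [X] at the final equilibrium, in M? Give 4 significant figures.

Q₀ = 5.0930e-04 vs Keq = 1385 ⇒ Q<K, forward
Step 1:
                    X           J
  I             6.232     0.01978
  C            -6.185       3.092
  E            0.0474       3.112
  solve Keq expr → x = 3.092; check Q = 1385
Then remove 1.076 M of J.
Step 2:
                    X           J
  I            0.0474       2.036
  C         -0.009018    0.004509
  E           0.03838       2.041
  solve Keq expr → x = 0.004509; check Q = 1385

[X]_eq = 0.03838 M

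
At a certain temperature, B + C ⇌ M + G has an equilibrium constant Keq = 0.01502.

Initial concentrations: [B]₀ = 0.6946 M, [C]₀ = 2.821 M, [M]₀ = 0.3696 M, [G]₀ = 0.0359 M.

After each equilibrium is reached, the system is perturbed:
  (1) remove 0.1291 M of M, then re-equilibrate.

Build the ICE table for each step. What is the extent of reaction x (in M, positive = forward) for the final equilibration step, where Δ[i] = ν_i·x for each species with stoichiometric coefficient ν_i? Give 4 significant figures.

x = 0.0214 M

Q₀ = 0.006772 vs Keq = 0.01502 ⇒ Q<K, forward
Step 1:
                    B           C           M           G
  I            0.6946       2.821      0.3696      0.0359
  C          -0.03293    -0.03293     0.03293     0.03293
  E            0.6617       2.788      0.4025     0.06883
  solve Keq expr → x = 0.03293; check Q = 0.01502
Then remove 0.1291 M of M.
Step 2:
                    B           C           M           G
  I            0.6617       2.788      0.2734     0.06883
  C           -0.0214     -0.0214      0.0214      0.0214
  E            0.6403       2.767      0.2948     0.09024
  solve Keq expr → x = 0.0214; check Q = 0.01502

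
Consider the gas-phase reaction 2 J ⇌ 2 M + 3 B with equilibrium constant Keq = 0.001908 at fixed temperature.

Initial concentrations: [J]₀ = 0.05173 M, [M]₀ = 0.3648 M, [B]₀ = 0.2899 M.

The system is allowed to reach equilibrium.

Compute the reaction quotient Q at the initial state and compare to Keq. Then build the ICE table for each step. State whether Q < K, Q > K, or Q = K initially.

Q₀ = 1.212; Q > K (proceeds reverse)

Q₀ = 1.212 vs Keq = 0.001908 ⇒ Q>K, reverse
Step 1:
                    J           M           B
  init        0.05173      0.3648      0.2899
  Δ            0.1256     -0.1256     -0.1883
  eq           0.1773      0.2392      0.1016
  solve Keq expr → x = -0.06278; check Q = 0.001908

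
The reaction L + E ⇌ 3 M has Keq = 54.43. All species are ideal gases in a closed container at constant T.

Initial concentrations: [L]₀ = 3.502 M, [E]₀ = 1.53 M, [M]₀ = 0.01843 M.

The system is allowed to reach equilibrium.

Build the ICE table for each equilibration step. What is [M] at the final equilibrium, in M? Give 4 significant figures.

Q₀ = 1.1683e-06 vs Keq = 54.43 ⇒ Q<K, forward
Step 1:
                   L          E          M
  init         3.502       1.53    0.01843
  Δ           -1.177     -1.177       3.53
  eq           2.325     0.3532      3.549
  solve Keq expr → x = 1.177; check Q = 54.43

[M]_eq = 3.549 M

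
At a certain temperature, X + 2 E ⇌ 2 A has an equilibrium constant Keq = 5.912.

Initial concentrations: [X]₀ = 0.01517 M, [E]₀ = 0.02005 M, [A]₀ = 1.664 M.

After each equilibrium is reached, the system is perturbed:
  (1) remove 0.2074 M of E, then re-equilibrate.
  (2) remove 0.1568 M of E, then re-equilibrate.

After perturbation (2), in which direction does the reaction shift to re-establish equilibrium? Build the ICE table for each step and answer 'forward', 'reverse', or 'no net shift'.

Direction: reverse

Q₀ = 4.5404e+05 vs Keq = 5.912 ⇒ Q>K, reverse
Step 1:
                   X          E          A
  Initial    0.01517    0.02005      1.664
  Change      0.3352     0.6704    -0.6704
  Equil       0.3504     0.6904     0.9936
  solve Keq expr → x = -0.3352; check Q = 5.912
Then remove 0.2074 M of E.
Step 2:
                   X          E          A
  Initial     0.3504      0.483     0.9936
  Change     0.04947    0.09893   -0.09893
  Equil       0.3998     0.5819     0.8947
  solve Keq expr → x = -0.04947; check Q = 5.912
Then remove 0.1568 M of E.
Step 3:
                   X          E          A
  Initial     0.3998     0.4251     0.8947
  Change     0.04002    0.08005   -0.08005
  Equil       0.4398     0.5052     0.8147
  solve Keq expr → x = -0.04002; check Q = 5.912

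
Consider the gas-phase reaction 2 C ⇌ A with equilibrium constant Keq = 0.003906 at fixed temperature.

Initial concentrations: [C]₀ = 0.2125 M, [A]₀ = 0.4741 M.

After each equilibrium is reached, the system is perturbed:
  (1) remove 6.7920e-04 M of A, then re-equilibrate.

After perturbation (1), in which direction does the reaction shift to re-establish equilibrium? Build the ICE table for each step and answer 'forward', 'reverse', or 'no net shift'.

Q₀ = 10.5 vs Keq = 0.003906 ⇒ Q>K, reverse
Step 1:
                   C          A
  Initial     0.2125     0.4741
  Change      0.9379    -0.4689
  Equil         1.15   0.005169
  solve Keq expr → x = -0.4689; check Q = 0.003906
Then remove 6.7920e-04 M of A.
Step 2:
                   C          A
  Initial       1.15    0.00449
  Change   -0.001334 6.6721e-04
  Equil        1.149   0.005157
  solve Keq expr → x = 6.6721e-04; check Q = 0.003906

Direction: forward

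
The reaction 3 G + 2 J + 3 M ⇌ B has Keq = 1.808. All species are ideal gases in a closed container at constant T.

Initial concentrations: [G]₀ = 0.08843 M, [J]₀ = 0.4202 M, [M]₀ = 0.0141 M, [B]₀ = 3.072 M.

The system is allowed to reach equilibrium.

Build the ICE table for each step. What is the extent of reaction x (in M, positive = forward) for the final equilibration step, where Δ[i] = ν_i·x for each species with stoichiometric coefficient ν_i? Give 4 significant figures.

x = -0.3311 M

Q₀ = 8.9754e+09 vs Keq = 1.808 ⇒ Q>K, reverse
Step 1:
                  G         J         M         B
  init      0.08843    0.4202    0.0141     3.072
  Δ          0.9933    0.6622    0.9933   -0.3311
  eq          1.082     1.082     1.007     2.741
  solve Keq expr → x = -0.3311; check Q = 1.808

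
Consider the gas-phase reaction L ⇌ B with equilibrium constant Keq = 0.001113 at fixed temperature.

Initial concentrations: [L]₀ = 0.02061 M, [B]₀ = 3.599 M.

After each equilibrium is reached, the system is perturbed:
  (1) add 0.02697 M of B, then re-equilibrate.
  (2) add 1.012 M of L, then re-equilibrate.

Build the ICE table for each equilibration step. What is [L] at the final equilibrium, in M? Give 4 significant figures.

[L]_eq = 4.653 M

Q₀ = 174.6 vs Keq = 0.001113 ⇒ Q>K, reverse
Step 1:
                    L           B
  init        0.02061       3.599
  Δ             3.595      -3.595
  eq            3.616    0.004024
  solve Keq expr → x = -3.595; check Q = 0.001113
Then add 0.02697 M of B.
Step 2:
                    L           B
  init          3.616     0.03099
  Δ           0.02694    -0.02694
  eq            3.643    0.004054
  solve Keq expr → x = -0.02694; check Q = 0.001113
Then add 1.012 M of L.
Step 3:
                    L           B
  init          4.655    0.004054
  Δ         -0.001125    0.001125
  eq            4.653    0.005179
  solve Keq expr → x = 0.001125; check Q = 0.001113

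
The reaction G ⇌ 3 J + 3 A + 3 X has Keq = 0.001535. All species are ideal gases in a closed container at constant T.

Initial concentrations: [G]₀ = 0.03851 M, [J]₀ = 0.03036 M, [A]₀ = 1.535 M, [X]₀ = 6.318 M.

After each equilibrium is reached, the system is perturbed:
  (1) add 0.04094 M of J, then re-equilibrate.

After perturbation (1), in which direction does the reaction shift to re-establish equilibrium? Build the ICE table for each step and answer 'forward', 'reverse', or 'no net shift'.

Direction: reverse

Q₀ = 0.6628 vs Keq = 0.001535 ⇒ Q>K, reverse
Step 1:
                   G          J          A          X
  Initial    0.03851    0.03036      1.535      6.318
  Change    0.008657   -0.02597   -0.02597   -0.02597
  Equil      0.04717    0.00439      1.509      6.292
  solve Keq expr → x = -0.008657; check Q = 0.001535
Then add 0.04094 M of J.
Step 2:
                   G          J          A          X
  Initial    0.04717    0.04533      1.509      6.292
  Change     0.01346   -0.04039   -0.04039   -0.04039
  Equil      0.06063   0.004936      1.469      6.252
  solve Keq expr → x = -0.01346; check Q = 0.001535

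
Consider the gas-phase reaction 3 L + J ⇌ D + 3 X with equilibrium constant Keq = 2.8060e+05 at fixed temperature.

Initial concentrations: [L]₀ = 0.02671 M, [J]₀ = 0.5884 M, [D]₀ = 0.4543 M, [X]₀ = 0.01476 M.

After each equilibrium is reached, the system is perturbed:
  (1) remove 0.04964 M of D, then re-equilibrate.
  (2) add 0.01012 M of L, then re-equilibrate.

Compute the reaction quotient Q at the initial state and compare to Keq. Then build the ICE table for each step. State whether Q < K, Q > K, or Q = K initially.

Q₀ = 0.1303 vs Keq = 2.8060e+05 ⇒ Q<K, forward
Step 1:
                  L         J         D         X
  Initial   0.02671    0.5884    0.4543   0.01476
  Change   -0.02613  -0.00871   0.00871   0.02613
  Equil   5.7951e-04    0.5797     0.463   0.04089
  solve Keq expr → x = 0.00871; check Q = 2.8060e+05
Then remove 0.04964 M of D.
Step 2:
                  L         J         D         X
  Initial 5.7951e-04    0.5797    0.4134   0.04089
  Change  -2.1203e-05 -7.0676e-06 7.0676e-06 2.1203e-05
  Equil   5.5830e-04    0.5797    0.4134   0.04091
  solve Keq expr → x = 7.0676e-06; check Q = 2.8060e+05
Then add 0.01012 M of L.
Step 3:
                  L         J         D         X
  Initial   0.01068    0.5797    0.4134   0.04091
  Change  -0.009981 -0.003327  0.003327  0.009981
  Equil   6.9770e-04    0.5764    0.4167   0.05089
  solve Keq expr → x = 0.003327; check Q = 2.8060e+05

Q₀ = 0.1303; Q < K (proceeds forward)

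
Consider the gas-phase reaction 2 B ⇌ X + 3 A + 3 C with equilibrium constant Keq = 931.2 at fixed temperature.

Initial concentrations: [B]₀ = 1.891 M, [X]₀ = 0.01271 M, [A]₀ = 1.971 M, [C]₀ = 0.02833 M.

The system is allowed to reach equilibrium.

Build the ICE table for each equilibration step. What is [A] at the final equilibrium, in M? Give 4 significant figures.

[A]_eq = 3.931 M

Q₀ = 6.1882e-07 vs Keq = 931.2 ⇒ Q<K, forward
Step 1:
                  B         X         A         C
  init        1.891   0.01271     1.971   0.02833
  Δ          -1.307    0.6533      1.96      1.96
  eq         0.5844     0.666     3.931     1.988
  solve Keq expr → x = 0.6533; check Q = 931.2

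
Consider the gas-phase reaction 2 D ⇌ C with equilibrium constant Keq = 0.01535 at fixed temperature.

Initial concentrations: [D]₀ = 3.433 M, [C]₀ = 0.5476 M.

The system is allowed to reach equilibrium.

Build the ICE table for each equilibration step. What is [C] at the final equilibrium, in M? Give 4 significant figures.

Q₀ = 0.04646 vs Keq = 0.01535 ⇒ Q>K, reverse
Step 1:
                   D          C
  init         3.433     0.5476
  Δ           0.5967    -0.2983
  eq            4.03     0.2493
  solve Keq expr → x = -0.2983; check Q = 0.01535

[C]_eq = 0.2493 M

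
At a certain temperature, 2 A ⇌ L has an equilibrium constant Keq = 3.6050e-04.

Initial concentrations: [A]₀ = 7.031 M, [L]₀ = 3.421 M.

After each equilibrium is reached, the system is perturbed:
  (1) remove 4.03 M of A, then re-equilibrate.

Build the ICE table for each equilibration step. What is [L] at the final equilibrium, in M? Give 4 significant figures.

[L]_eq = 0.03444 M

Q₀ = 0.0692 vs Keq = 3.6050e-04 ⇒ Q>K, reverse
Step 1:
                  A         L
  Initial     7.031     3.421
  Change      6.706    -3.353
  Equil       13.74   0.06803
  solve Keq expr → x = -3.353; check Q = 3.6050e-04
Then remove 4.03 M of A.
Step 2:
                  A         L
  Initial     9.707   0.06803
  Change    0.06718  -0.03359
  Equil       9.774   0.03444
  solve Keq expr → x = -0.03359; check Q = 3.6050e-04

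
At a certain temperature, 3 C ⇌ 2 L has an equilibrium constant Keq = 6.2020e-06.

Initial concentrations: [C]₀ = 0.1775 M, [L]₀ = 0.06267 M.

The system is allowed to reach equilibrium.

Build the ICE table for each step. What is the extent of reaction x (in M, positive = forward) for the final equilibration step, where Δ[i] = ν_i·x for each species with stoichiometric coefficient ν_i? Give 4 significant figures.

Q₀ = 0.7023 vs Keq = 6.2020e-06 ⇒ Q>K, reverse
Step 1:
                   C          L
  Initial     0.1775    0.06267
  Change     0.09348   -0.06232
  Equil        0.271 3.5129e-04
  solve Keq expr → x = -0.03116; check Q = 6.2020e-06

x = -0.03116 M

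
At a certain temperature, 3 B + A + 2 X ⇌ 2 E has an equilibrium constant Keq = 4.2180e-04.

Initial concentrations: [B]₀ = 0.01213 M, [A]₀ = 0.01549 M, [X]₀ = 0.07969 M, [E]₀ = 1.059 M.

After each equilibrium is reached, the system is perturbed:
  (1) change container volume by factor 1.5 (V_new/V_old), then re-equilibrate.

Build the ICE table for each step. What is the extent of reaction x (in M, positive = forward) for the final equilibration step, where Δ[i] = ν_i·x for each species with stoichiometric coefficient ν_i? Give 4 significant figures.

x = -0.005691 M

Q₀ = 6.3878e+09 vs Keq = 4.2180e-04 ⇒ Q>K, reverse
Step 1:
                  B         A         X         E
  Initial   0.01213   0.01549   0.07969     1.059
  Change      1.541    0.5135     1.027    -1.027
  Equil       1.553     0.529     1.107   0.03198
  solve Keq expr → x = -0.5135; check Q = 4.2180e-04
Then change container volume by factor 1.5 (V_new/V_old).
Step 2:
                  B         A         X         E
  Initial     1.035    0.3527    0.7378   0.02132
  Change    0.01707  0.005691   0.01138  -0.01138
  Equil       1.052    0.3584    0.7492  0.009941
  solve Keq expr → x = -0.005691; check Q = 4.2180e-04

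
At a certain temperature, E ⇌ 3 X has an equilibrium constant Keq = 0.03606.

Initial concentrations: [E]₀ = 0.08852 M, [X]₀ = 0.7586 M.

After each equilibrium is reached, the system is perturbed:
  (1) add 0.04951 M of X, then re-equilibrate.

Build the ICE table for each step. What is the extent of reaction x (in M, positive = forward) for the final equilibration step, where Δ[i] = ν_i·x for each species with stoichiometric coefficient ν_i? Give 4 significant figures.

x = -0.01519 M

Q₀ = 4.932 vs Keq = 0.03606 ⇒ Q>K, reverse
Step 1:
                   E          X
  Initial    0.08852     0.7586
  Change      0.1817     -0.545
  Equil       0.2702     0.2136
  solve Keq expr → x = -0.1817; check Q = 0.03606
Then add 0.04951 M of X.
Step 2:
                   E          X
  Initial     0.2702     0.2631
  Change     0.01519   -0.04558
  Equil       0.2854     0.2175
  solve Keq expr → x = -0.01519; check Q = 0.03606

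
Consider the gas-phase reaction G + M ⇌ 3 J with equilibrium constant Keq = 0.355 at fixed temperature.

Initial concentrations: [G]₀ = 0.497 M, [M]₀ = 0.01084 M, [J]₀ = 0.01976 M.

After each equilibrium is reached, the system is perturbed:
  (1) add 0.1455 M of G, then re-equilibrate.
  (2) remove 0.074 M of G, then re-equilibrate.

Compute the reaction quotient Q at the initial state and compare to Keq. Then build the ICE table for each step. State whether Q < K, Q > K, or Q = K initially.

Q₀ = 0.001432; Q < K (proceeds forward)

Q₀ = 0.001432 vs Keq = 0.355 ⇒ Q<K, forward
Step 1:
                   G          M          J
  I            0.497    0.01084    0.01976
  C         -0.01011   -0.01011    0.03034
  E           0.4869 7.2744e-04     0.0501
  solve Keq expr → x = 0.01011; check Q = 0.355
Then add 0.1455 M of G.
Step 2:
                   G          M          J
  I           0.6324 7.2744e-04     0.0501
  C       -1.5182e-04 -1.5182e-04 4.5545e-04
  E           0.6322 5.7562e-04    0.05055
  solve Keq expr → x = 1.5182e-04; check Q = 0.355
Then remove 0.074 M of G.
Step 3:
                   G          M          J
  I           0.5582 5.7562e-04    0.05055
  C       6.8328e-05 6.8328e-05 -2.0498e-04
  E           0.5583 6.4395e-04    0.05035
  solve Keq expr → x = -6.8328e-05; check Q = 0.355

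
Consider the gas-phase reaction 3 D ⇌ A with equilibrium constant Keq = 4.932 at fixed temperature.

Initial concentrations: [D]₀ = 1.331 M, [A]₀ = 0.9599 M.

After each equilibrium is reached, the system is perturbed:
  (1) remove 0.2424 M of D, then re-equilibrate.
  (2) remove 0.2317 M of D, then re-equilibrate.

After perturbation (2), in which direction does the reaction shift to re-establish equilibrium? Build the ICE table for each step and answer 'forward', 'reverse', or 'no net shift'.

Q₀ = 0.4071 vs Keq = 4.932 ⇒ Q<K, forward
Step 1:
                  D         A
  init        1.331    0.9599
  Δ         -0.7075    0.2358
  eq         0.6235     1.196
  solve Keq expr → x = 0.2358; check Q = 4.932
Then remove 0.2424 M of D.
Step 2:
                  D         A
  init       0.3811     1.196
  Δ          0.2288  -0.07628
  eq           0.61     1.119
  solve Keq expr → x = -0.07628; check Q = 4.932
Then remove 0.2317 M of D.
Step 3:
                  D         A
  init       0.3783     1.119
  Δ          0.2182  -0.07273
  eq         0.5965     1.047
  solve Keq expr → x = -0.07273; check Q = 4.932

Direction: reverse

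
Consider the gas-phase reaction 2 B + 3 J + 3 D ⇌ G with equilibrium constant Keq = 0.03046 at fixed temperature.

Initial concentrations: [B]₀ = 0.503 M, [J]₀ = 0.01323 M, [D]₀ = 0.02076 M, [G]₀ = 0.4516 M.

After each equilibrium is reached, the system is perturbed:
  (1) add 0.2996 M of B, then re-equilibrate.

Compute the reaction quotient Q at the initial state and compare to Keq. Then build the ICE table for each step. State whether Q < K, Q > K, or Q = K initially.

Q₀ = 8.6150e+10 vs Keq = 0.03046 ⇒ Q>K, reverse
Step 1:
                   B          J          D          G
  I            0.503    0.01323    0.02076     0.4516
  C           0.7293      1.094      1.094    -0.3646
  E            1.232      1.107      1.115    0.08695
  solve Keq expr → x = -0.3646; check Q = 0.03046
Then add 0.2996 M of B.
Step 2:
                   B          J          D          G
  I            1.532      1.107      1.115    0.08695
  C         -0.02921   -0.04382   -0.04382    0.01461
  E            1.503      1.063      1.071     0.1016
  solve Keq expr → x = 0.01461; check Q = 0.03046

Q₀ = 8.6150e+10; Q > K (proceeds reverse)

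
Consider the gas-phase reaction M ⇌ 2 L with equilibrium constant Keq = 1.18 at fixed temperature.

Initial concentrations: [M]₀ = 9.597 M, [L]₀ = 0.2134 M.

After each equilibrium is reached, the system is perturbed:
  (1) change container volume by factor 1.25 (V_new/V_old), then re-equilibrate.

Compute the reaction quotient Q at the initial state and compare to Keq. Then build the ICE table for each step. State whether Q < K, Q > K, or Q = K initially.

Q₀ = 0.004745 vs Keq = 1.18 ⇒ Q<K, forward
Step 1:
                    M           L
  Initial       9.597      0.2134
  Change       -1.444       2.888
  Equil         8.153       3.102
  solve Keq expr → x = 1.444; check Q = 1.18
Then change container volume by factor 1.25 (V_new/V_old).
Step 2:
                    M           L
  Initial       6.522       2.481
  Change      -0.1323      0.2646
  Equil          6.39       2.746
  solve Keq expr → x = 0.1323; check Q = 1.18

Q₀ = 0.004745; Q < K (proceeds forward)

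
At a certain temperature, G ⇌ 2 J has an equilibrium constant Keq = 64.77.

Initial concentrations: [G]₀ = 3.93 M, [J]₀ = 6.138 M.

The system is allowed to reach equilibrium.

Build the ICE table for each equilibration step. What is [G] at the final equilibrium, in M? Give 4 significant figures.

Q₀ = 9.587 vs Keq = 64.77 ⇒ Q<K, forward
Step 1:
                   G          J
  init          3.93      6.138
  Δ           -2.209      4.419
  eq           1.721      10.56
  solve Keq expr → x = 2.209; check Q = 64.77

[G]_eq = 1.721 M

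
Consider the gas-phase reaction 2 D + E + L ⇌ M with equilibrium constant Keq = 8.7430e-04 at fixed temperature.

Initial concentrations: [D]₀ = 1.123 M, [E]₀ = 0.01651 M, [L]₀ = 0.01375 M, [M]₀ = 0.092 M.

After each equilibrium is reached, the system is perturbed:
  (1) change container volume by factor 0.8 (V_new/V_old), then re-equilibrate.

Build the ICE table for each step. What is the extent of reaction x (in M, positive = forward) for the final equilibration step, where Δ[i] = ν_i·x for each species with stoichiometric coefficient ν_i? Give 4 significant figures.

x = 2.0396e-05 M

Q₀ = 321.4 vs Keq = 8.7430e-04 ⇒ Q>K, reverse
Step 1:
                  D         E         L         M
  I           1.123   0.01651   0.01375     0.092
  C           0.184   0.09198   0.09198  -0.09198
  E           1.307    0.1085    0.1057 1.7132e-05
  solve Keq expr → x = -0.09198; check Q = 8.7430e-04
Then change container volume by factor 0.8 (V_new/V_old).
Step 2:
                  D         E         L         M
  I           1.634    0.1356    0.1322 2.1415e-05
  C       -4.0792e-05 -2.0396e-05 -2.0396e-05 2.0396e-05
  E           1.634    0.1356    0.1321 4.1811e-05
  solve Keq expr → x = 2.0396e-05; check Q = 8.7430e-04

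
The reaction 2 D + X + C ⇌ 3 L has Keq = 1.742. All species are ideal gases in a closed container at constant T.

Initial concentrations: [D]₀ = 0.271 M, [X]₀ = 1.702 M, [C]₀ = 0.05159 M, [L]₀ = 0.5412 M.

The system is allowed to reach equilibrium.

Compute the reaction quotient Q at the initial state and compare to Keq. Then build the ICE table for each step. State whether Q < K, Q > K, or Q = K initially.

Q₀ = 24.58; Q > K (proceeds reverse)

Q₀ = 24.58 vs Keq = 1.742 ⇒ Q>K, reverse
Step 1:
                   D          X          C          L
  init         0.271      1.702    0.05159     0.5412
  Δ           0.1153    0.05764    0.05764    -0.1729
  eq          0.3863       1.76     0.1092     0.3683
  solve Keq expr → x = -0.05764; check Q = 1.742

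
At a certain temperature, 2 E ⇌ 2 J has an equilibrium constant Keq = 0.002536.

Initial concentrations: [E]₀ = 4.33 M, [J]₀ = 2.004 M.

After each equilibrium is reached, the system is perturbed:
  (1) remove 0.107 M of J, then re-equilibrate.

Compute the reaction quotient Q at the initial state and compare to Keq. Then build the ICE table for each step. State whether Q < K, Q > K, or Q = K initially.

Q₀ = 0.2142; Q > K (proceeds reverse)

Q₀ = 0.2142 vs Keq = 0.002536 ⇒ Q>K, reverse
Step 1:
                   E          J
  Initial       4.33      2.004
  Change         1.7       -1.7
  Equil         6.03     0.3037
  solve Keq expr → x = -0.8502; check Q = 0.002536
Then remove 0.107 M of J.
Step 2:
                   E          J
  Initial       6.03     0.1967
  Change     -0.1019     0.1019
  Equil        5.928     0.2985
  solve Keq expr → x = 0.05093; check Q = 0.002536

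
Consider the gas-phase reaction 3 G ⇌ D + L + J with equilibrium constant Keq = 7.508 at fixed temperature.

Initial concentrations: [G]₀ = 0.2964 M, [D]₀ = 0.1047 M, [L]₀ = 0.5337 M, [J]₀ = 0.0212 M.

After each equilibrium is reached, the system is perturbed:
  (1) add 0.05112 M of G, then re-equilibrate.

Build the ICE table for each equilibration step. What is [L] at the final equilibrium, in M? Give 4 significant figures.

Q₀ = 0.04549 vs Keq = 7.508 ⇒ Q<K, forward
Step 1:
                    G           D           L           J
  Initial      0.2964      0.1047      0.5337      0.0212
  Change      -0.1918     0.06395     0.06395     0.06395
  Equil        0.1046      0.1686      0.5976     0.08515
  solve Keq expr → x = 0.06395; check Q = 7.508
Then add 0.05112 M of G.
Step 2:
                    G           D           L           J
  Initial      0.1557      0.1686      0.5976     0.08515
  Change     -0.04187     0.01396     0.01396     0.01396
  Equil        0.1138      0.1826      0.6116      0.0991
  solve Keq expr → x = 0.01396; check Q = 7.508

[L]_eq = 0.6116 M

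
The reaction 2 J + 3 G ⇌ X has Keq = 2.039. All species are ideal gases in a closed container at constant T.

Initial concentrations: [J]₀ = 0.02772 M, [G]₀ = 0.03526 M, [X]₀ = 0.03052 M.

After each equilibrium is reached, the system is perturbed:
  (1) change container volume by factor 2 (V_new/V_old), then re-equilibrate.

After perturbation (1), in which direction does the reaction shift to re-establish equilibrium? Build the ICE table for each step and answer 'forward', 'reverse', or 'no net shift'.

Q₀ = 9.0605e+05 vs Keq = 2.039 ⇒ Q>K, reverse
Step 1:
                   J          G          X
  Initial    0.02772    0.03526    0.03052
  Change     0.06097    0.09146   -0.03049
  Equil      0.08869     0.1267 3.2641e-05
  solve Keq expr → x = -0.03049; check Q = 2.039
Then change container volume by factor 2 (V_new/V_old).
Step 2:
                   J          G          X
  Initial    0.04435    0.06336 1.6321e-05
  Change  3.0594e-05 4.5891e-05 -1.5297e-05
  Equil      0.04438    0.06341 1.0237e-06
  solve Keq expr → x = -1.5297e-05; check Q = 2.039

Direction: reverse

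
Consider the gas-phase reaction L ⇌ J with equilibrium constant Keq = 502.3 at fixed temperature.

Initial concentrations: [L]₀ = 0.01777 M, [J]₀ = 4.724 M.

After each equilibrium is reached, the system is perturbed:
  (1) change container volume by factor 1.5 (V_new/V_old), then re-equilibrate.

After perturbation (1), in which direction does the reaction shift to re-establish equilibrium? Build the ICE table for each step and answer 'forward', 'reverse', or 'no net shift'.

Q₀ = 265.8 vs Keq = 502.3 ⇒ Q<K, forward
Step 1:
                    L           J
  I           0.01777       4.724
  C         -0.008349    0.008349
  E          0.009421       4.732
  solve Keq expr → x = 0.008349; check Q = 502.3
Then change container volume by factor 1.5 (V_new/V_old).
Step 2:
                    L           J
  I          0.006281       3.155
  C                 0           0
  E          0.006281       3.155
  solve Keq expr → x = 0; check Q = 502.3

Direction: no net shift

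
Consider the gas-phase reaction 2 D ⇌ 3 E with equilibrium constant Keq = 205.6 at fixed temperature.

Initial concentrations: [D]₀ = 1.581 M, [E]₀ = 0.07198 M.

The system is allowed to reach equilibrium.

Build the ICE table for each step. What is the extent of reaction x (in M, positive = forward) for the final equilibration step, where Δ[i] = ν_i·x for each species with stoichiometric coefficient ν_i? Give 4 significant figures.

x = 0.6828 M

Q₀ = 1.4920e-04 vs Keq = 205.6 ⇒ Q<K, forward
Step 1:
                    D           E
  Initial       1.581     0.07198
  Change       -1.366       2.048
  Equil        0.2153        2.12
  solve Keq expr → x = 0.6828; check Q = 205.6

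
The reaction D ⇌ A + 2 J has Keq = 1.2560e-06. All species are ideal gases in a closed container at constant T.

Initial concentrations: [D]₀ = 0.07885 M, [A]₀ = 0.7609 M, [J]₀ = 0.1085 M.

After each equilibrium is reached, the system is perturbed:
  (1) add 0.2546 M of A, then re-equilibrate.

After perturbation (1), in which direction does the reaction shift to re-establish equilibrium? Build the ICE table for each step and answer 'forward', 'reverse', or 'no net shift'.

Q₀ = 0.1136 vs Keq = 1.2560e-06 ⇒ Q>K, reverse
Step 1:
                    D           A           J
  I           0.07885      0.7609      0.1085
  C           0.05401    -0.05401      -0.108
  E            0.1329      0.7069  4.8586e-04
  solve Keq expr → x = -0.05401; check Q = 1.2560e-06
Then add 0.2546 M of A.
Step 2:
                    D           A           J
  I            0.1329      0.9615  4.8586e-04
  C        3.4601e-05 -3.4601e-05 -6.9202e-05
  E            0.1329      0.9615  4.1666e-04
  solve Keq expr → x = -3.4601e-05; check Q = 1.2560e-06

Direction: reverse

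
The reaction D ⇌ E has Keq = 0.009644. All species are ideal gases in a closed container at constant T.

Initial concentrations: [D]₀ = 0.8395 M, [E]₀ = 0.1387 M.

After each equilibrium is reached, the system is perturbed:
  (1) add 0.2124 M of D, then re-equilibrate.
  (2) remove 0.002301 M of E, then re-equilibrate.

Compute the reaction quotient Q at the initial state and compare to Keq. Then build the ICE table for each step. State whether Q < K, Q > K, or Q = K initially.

Q₀ = 0.1652 vs Keq = 0.009644 ⇒ Q>K, reverse
Step 1:
                  D         E
  I          0.8395    0.1387
  C          0.1294   -0.1294
  E          0.9689  0.009344
  solve Keq expr → x = -0.1294; check Q = 0.009644
Then add 0.2124 M of D.
Step 2:
                  D         E
  I           1.181  0.009344
  C       -0.002029  0.002029
  E           1.179   0.01137
  solve Keq expr → x = 0.002029; check Q = 0.009644
Then remove 0.002301 M of E.
Step 3:
                  D         E
  I           1.179  0.009071
  C       -0.002279  0.002279
  E           1.177   0.01135
  solve Keq expr → x = 0.002279; check Q = 0.009644

Q₀ = 0.1652; Q > K (proceeds reverse)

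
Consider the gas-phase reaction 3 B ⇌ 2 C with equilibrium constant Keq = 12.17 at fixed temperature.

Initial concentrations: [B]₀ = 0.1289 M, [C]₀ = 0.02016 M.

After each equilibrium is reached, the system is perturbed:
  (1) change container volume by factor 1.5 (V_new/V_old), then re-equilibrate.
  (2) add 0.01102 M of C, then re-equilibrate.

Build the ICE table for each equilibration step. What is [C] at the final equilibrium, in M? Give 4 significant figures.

[C]_eq = 0.04505 M

Q₀ = 0.1898 vs Keq = 12.17 ⇒ Q<K, forward
Step 1:
                  B         C
  init       0.1289   0.02016
  Δ        -0.06144   0.04096
  eq        0.06746   0.06112
  solve Keq expr → x = 0.02048; check Q = 12.17
Then change container volume by factor 1.5 (V_new/V_old).
Step 2:
                  B         C
  init      0.04497   0.04075
  Δ         0.00415 -0.002767
  eq        0.04912   0.03798
  solve Keq expr → x = -0.001383; check Q = 12.17
Then add 0.01102 M of C.
Step 3:
                  B         C
  init      0.04912     0.049
  Δ        0.005922 -0.003948
  eq        0.05504   0.04505
  solve Keq expr → x = -0.001974; check Q = 12.17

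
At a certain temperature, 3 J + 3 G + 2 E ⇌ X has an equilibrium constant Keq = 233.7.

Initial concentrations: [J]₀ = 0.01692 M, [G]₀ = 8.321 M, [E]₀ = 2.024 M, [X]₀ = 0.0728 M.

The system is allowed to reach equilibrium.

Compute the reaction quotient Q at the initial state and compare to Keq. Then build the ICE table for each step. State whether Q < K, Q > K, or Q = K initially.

Q₀ = 6.368; Q < K (proceeds forward)

Q₀ = 6.368 vs Keq = 233.7 ⇒ Q<K, forward
Step 1:
                   J          G          E          X
  init       0.01692      8.321      2.024     0.0728
  Δ         -0.01172   -0.01172  -0.007812   0.003906
  eq        0.005202      8.309      2.016    0.07671
  solve Keq expr → x = 0.003906; check Q = 233.7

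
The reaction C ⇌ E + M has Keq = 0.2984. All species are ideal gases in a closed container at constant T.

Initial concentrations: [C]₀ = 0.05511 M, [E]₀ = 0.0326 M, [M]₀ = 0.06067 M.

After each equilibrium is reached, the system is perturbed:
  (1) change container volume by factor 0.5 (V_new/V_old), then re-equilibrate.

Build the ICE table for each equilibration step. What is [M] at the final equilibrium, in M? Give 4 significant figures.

[M]_eq = 0.1683 M

Q₀ = 0.03589 vs Keq = 0.2984 ⇒ Q<K, forward
Step 1:
                   C          E          M
  I          0.05511     0.0326    0.06067
  C         -0.03399    0.03399    0.03399
  E          0.02112    0.06659    0.09466
  solve Keq expr → x = 0.03399; check Q = 0.2984
Then change container volume by factor 0.5 (V_new/V_old).
Step 2:
                   C          E          M
  I          0.04225     0.1332     0.1893
  C          0.02101   -0.02101   -0.02101
  E          0.06326     0.1122     0.1683
  solve Keq expr → x = -0.02101; check Q = 0.2984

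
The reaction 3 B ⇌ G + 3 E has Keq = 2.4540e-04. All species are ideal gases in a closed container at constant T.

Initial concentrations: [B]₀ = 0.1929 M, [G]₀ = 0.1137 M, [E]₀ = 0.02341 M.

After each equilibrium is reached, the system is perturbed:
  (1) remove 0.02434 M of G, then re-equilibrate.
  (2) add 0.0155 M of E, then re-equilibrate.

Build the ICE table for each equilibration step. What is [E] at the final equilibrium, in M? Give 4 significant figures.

[E]_eq = 0.0288 M

Q₀ = 2.0322e-04 vs Keq = 2.4540e-04 ⇒ Q<K, forward
Step 1:
                  B         G         E
  Initial    0.1929    0.1137   0.02341
  Change  -0.001317 4.3898e-04  0.001317
  Equil      0.1916    0.1141   0.02473
  solve Keq expr → x = 4.3898e-04; check Q = 2.4540e-04
Then remove 0.02434 M of G.
Step 2:
                  B         G         E
  Initial    0.1916    0.0898   0.02473
  Change  -0.001755 5.8508e-04  0.001755
  Equil      0.1898   0.09038   0.02648
  solve Keq expr → x = 5.8508e-04; check Q = 2.4540e-04
Then add 0.0155 M of E.
Step 3:
                  B         G         E
  Initial    0.1898   0.09038   0.04198
  Change    0.01319 -0.004395  -0.01319
  Equil       0.203   0.08599    0.0288
  solve Keq expr → x = -0.004395; check Q = 2.4540e-04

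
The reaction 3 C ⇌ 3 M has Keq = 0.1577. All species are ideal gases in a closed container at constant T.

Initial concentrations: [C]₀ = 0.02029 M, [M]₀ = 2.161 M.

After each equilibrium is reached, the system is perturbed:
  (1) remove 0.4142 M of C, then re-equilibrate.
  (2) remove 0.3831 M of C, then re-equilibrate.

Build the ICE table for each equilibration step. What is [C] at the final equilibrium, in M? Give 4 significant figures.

Q₀ = 1.2081e+06 vs Keq = 0.1577 ⇒ Q>K, reverse
Step 1:
                   C          M
  init       0.02029      2.161
  Δ            1.396     -1.396
  eq           1.416     0.7651
  solve Keq expr → x = -0.4653; check Q = 0.1577
Then remove 0.4142 M of C.
Step 2:
                   C          M
  init         1.002     0.7651
  Δ           0.1453    -0.1453
  eq           1.147     0.6198
  solve Keq expr → x = -0.04843; check Q = 0.1577
Then remove 0.3831 M of C.
Step 3:
                   C          M
  init        0.7642     0.6198
  Δ           0.1344    -0.1344
  eq          0.8985     0.4855
  solve Keq expr → x = -0.04479; check Q = 0.1577

[C]_eq = 0.8985 M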